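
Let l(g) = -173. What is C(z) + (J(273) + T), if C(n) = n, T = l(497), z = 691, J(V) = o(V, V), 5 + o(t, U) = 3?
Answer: 516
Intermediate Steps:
o(t, U) = -2 (o(t, U) = -5 + 3 = -2)
J(V) = -2
T = -173
C(z) + (J(273) + T) = 691 + (-2 - 173) = 691 - 175 = 516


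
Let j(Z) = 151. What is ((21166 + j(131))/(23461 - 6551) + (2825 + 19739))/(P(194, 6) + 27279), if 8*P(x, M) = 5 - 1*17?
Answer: 381578557/461262525 ≈ 0.82725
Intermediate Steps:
P(x, M) = -3/2 (P(x, M) = (5 - 1*17)/8 = (5 - 17)/8 = (⅛)*(-12) = -3/2)
((21166 + j(131))/(23461 - 6551) + (2825 + 19739))/(P(194, 6) + 27279) = ((21166 + 151)/(23461 - 6551) + (2825 + 19739))/(-3/2 + 27279) = (21317/16910 + 22564)/(54555/2) = (21317*(1/16910) + 22564)*(2/54555) = (21317/16910 + 22564)*(2/54555) = (381578557/16910)*(2/54555) = 381578557/461262525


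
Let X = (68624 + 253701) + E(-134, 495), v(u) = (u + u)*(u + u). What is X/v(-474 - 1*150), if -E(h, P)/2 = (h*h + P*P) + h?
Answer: -203369/1557504 ≈ -0.13057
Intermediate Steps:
E(h, P) = -2*h - 2*P**2 - 2*h**2 (E(h, P) = -2*((h*h + P*P) + h) = -2*((h**2 + P**2) + h) = -2*((P**2 + h**2) + h) = -2*(h + P**2 + h**2) = -2*h - 2*P**2 - 2*h**2)
v(u) = 4*u**2 (v(u) = (2*u)*(2*u) = 4*u**2)
X = -203369 (X = (68624 + 253701) + (-2*(-134) - 2*495**2 - 2*(-134)**2) = 322325 + (268 - 2*245025 - 2*17956) = 322325 + (268 - 490050 - 35912) = 322325 - 525694 = -203369)
X/v(-474 - 1*150) = -203369*1/(4*(-474 - 1*150)**2) = -203369*1/(4*(-474 - 150)**2) = -203369/(4*(-624)**2) = -203369/(4*389376) = -203369/1557504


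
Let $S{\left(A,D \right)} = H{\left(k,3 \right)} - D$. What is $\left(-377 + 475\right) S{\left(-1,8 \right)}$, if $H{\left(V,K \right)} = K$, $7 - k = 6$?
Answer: $-490$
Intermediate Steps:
$k = 1$ ($k = 7 - 6 = 1$)
$S{\left(A,D \right)} = 3 - D$
$\left(-377 + 475\right) S{\left(-1,8 \right)} = \left(-377 + 475\right) \left(3 - 8\right) = 98 \left(3 - 8\right) = 98 \left(-5\right) = -490$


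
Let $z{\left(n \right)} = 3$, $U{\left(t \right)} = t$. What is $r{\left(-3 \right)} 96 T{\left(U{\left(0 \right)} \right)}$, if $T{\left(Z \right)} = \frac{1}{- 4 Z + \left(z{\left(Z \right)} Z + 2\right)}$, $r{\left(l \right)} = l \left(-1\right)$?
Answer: $144$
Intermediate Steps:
$r{\left(l \right)} = - l$
$T{\left(Z \right)} = \frac{1}{2 - Z}$ ($T{\left(Z \right)} = \frac{1}{- 4 Z + \left(3 Z + 2\right)} = \frac{1}{- 4 Z + \left(2 + 3 Z\right)} = \frac{1}{2 - Z}$)
$r{\left(-3 \right)} 96 T{\left(U{\left(0 \right)} \right)} = \frac{\left(-1\right) \left(-3\right) 96}{2 - 0} = \frac{3 \cdot 96}{2 + 0} = \frac{288}{2} = 288 \cdot \frac{1}{2} = 144$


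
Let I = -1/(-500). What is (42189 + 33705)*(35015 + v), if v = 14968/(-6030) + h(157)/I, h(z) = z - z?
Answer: 2670526221818/1005 ≈ 2.6572e+9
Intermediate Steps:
h(z) = 0
I = 1/500 (I = -1*(-1/500) = 1/500 ≈ 0.0020000)
v = -7484/3015 (v = 14968/(-6030) + 0/(1/500) = 14968*(-1/6030) + 0*500 = -7484/3015 + 0 = -7484/3015 ≈ -2.4823)
(42189 + 33705)*(35015 + v) = (42189 + 33705)*(35015 - 7484/3015) = 75894*(105562741/3015) = 2670526221818/1005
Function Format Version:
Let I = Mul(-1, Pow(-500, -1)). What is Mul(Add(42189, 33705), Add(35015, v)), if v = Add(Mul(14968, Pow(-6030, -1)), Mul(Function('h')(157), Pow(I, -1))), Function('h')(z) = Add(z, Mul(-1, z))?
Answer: Rational(2670526221818, 1005) ≈ 2.6572e+9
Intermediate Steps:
Function('h')(z) = 0
I = Rational(1, 500) (I = Mul(-1, Rational(-1, 500)) = Rational(1, 500) ≈ 0.0020000)
v = Rational(-7484, 3015) (v = Add(Mul(14968, Pow(-6030, -1)), Mul(0, Pow(Rational(1, 500), -1))) = Add(Mul(14968, Rational(-1, 6030)), Mul(0, 500)) = Add(Rational(-7484, 3015), 0) = Rational(-7484, 3015) ≈ -2.4823)
Mul(Add(42189, 33705), Add(35015, v)) = Mul(Add(42189, 33705), Add(35015, Rational(-7484, 3015))) = Mul(75894, Rational(105562741, 3015)) = Rational(2670526221818, 1005)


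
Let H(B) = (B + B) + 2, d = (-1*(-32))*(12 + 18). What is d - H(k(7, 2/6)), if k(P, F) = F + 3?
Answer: 2854/3 ≈ 951.33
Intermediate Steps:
k(P, F) = 3 + F
d = 960 (d = 32*30 = 960)
H(B) = 2 + 2*B (H(B) = 2*B + 2 = 2 + 2*B)
d - H(k(7, 2/6)) = 960 - (2 + 2*(3 + 2/6)) = 960 - (2 + 2*(3 + 2*(⅙))) = 960 - (2 + 2*(3 + ⅓)) = 960 - (2 + 2*(10/3)) = 960 - (2 + 20/3) = 960 - 1*26/3 = 960 - 26/3 = 2854/3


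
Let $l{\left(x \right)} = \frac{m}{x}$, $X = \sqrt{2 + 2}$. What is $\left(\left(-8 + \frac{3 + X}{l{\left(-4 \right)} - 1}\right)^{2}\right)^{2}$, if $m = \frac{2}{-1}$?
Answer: $104976$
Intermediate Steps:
$m = -2$ ($m = 2 \left(-1\right) = -2$)
$X = 2$ ($X = \sqrt{4} = 2$)
$l{\left(x \right)} = - \frac{2}{x}$
$\left(\left(-8 + \frac{3 + X}{l{\left(-4 \right)} - 1}\right)^{2}\right)^{2} = \left(\left(-8 + \frac{3 + 2}{- \frac{2}{-4} - 1}\right)^{2}\right)^{2} = \left(\left(-8 + \frac{5}{\left(-2\right) \left(- \frac{1}{4}\right) - 1}\right)^{2}\right)^{2} = \left(\left(-8 + \frac{5}{\frac{1}{2} - 1}\right)^{2}\right)^{2} = \left(\left(-8 + \frac{5}{- \frac{1}{2}}\right)^{2}\right)^{2} = \left(\left(-8 + 5 \left(-2\right)\right)^{2}\right)^{2} = \left(\left(-8 - 10\right)^{2}\right)^{2} = \left(\left(-18\right)^{2}\right)^{2} = 324^{2} = 104976$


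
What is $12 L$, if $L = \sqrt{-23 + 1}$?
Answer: $12 i \sqrt{22} \approx 56.285 i$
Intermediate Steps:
$L = i \sqrt{22}$ ($L = \sqrt{-22} = i \sqrt{22} \approx 4.6904 i$)
$12 L = 12 i \sqrt{22}$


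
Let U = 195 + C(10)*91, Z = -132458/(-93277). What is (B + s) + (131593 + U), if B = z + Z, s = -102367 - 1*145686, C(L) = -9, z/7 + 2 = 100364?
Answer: 54609152108/93277 ≈ 5.8545e+5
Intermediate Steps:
z = 702534 (z = -14 + 7*100364 = -14 + 702548 = 702534)
Z = 132458/93277 (Z = -132458*(-1/93277) = 132458/93277 ≈ 1.4200)
s = -248053 (s = -102367 - 145686 = -248053)
U = -624 (U = 195 - 9*91 = 195 - 819 = -624)
B = 65530396376/93277 (B = 702534 + 132458/93277 = 65530396376/93277 ≈ 7.0254e+5)
(B + s) + (131593 + U) = (65530396376/93277 - 248053) + (131593 - 624) = 42392756695/93277 + 130969 = 54609152108/93277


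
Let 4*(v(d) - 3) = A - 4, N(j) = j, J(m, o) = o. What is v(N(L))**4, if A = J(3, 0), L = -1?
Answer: 16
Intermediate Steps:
A = 0
v(d) = 2 (v(d) = 3 + (0 - 4)/4 = 3 + (1/4)*(-4) = 3 - 1 = 2)
v(N(L))**4 = 2**4 = 16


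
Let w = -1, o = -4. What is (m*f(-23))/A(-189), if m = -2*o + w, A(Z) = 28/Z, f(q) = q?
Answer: 4347/4 ≈ 1086.8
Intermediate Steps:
m = 7 (m = -2*(-4) - 1 = 8 - 1 = 7)
(m*f(-23))/A(-189) = (7*(-23))/((28/(-189))) = -161/(28*(-1/189)) = -161/(-4/27) = -161*(-27/4) = 4347/4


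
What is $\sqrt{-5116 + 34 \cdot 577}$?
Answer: $\sqrt{14502} \approx 120.42$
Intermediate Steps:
$\sqrt{-5116 + 34 \cdot 577} = \sqrt{-5116 + 19618} = \sqrt{14502}$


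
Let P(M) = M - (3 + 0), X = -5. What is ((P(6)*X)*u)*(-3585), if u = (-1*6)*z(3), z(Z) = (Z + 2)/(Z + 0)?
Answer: -537750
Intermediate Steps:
z(Z) = (2 + Z)/Z
u = -10 (u = (-1*6)*((2 + 3)/3) = -2*5 = -6*5/3 = -10)
P(M) = -3 + M (P(M) = M - 1*3 = M - 3 = -3 + M)
((P(6)*X)*u)*(-3585) = (((-3 + 6)*(-5))*(-10))*(-3585) = ((3*(-5))*(-10))*(-3585) = -15*(-10)*(-3585) = 150*(-3585) = -537750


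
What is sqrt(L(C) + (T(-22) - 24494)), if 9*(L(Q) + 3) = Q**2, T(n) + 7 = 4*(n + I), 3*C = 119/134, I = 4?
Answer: 5*I*sqrt(1429768199)/1206 ≈ 156.77*I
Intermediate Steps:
C = 119/402 (C = (119/134)/3 = (119*(1/134))/3 = (1/3)*(119/134) = 119/402 ≈ 0.29602)
T(n) = 9 + 4*n (T(n) = -7 + 4*(n + 4) = -7 + 4*(4 + n) = -7 + (16 + 4*n) = 9 + 4*n)
L(Q) = -3 + Q**2/9
sqrt(L(C) + (T(-22) - 24494)) = sqrt((-3 + (119/402)**2/9) + ((9 + 4*(-22)) - 24494)) = sqrt((-3 + (1/9)*(14161/161604)) + ((9 - 88) - 24494)) = sqrt((-3 + 14161/1454436) + (-79 - 24494)) = sqrt(-4349147/1454436 - 24573) = sqrt(-35744204975/1454436) = 5*I*sqrt(1429768199)/1206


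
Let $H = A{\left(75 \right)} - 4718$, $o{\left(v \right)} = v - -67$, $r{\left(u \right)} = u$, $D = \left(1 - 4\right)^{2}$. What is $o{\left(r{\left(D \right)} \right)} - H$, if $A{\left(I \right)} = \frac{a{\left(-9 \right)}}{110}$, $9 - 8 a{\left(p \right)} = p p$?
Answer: $\frac{527349}{110} \approx 4794.1$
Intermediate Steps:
$D = 9$ ($D = \left(-3\right)^{2} = 9$)
$a{\left(p \right)} = \frac{9}{8} - \frac{p^{2}}{8}$ ($a{\left(p \right)} = \frac{9}{8} - \frac{p p}{8} = \frac{9}{8} - \frac{p^{2}}{8}$)
$A{\left(I \right)} = - \frac{9}{110}$ ($A{\left(I \right)} = \frac{\frac{9}{8} - \frac{\left(-9\right)^{2}}{8}}{110} = \left(\frac{9}{8} - \frac{81}{8}\right) \frac{1}{110} = \left(-9\right) \frac{1}{110} = - \frac{9}{110}$)
$o{\left(v \right)} = 67 + v$ ($o{\left(v \right)} = v + 67 = 67 + v$)
$H = - \frac{518989}{110}$ ($H = - \frac{9}{110} - 4718 = - \frac{518989}{110} \approx -4718.1$)
$o{\left(r{\left(D \right)} \right)} - H = \left(67 + 9\right) - - \frac{518989}{110} = 76 + \frac{518989}{110} = \frac{527349}{110}$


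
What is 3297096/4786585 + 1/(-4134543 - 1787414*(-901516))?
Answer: 17602334958466684537/25554327953189517020 ≈ 0.68882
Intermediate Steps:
3297096/4786585 + 1/(-4134543 - 1787414*(-901516)) = 3297096*(1/4786585) - 1/901516/(-5921957) = 3297096/4786585 - 1/5921957*(-1/901516) = 3297096/4786585 + 1/5338738986812 = 17602334958466684537/25554327953189517020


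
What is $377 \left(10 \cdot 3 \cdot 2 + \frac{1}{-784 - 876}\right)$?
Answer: $\frac{37548823}{1660} \approx 22620.0$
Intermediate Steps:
$377 \left(10 \cdot 3 \cdot 2 + \frac{1}{-784 - 876}\right) = 377 \left(30 \cdot 2 + \frac{1}{-1660}\right) = 377 \left(60 - \frac{1}{1660}\right) = 377 \cdot \frac{99599}{1660} = \frac{37548823}{1660}$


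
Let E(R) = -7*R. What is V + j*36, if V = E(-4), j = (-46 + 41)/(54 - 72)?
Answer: 38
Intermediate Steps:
j = 5/18 (j = -5/(-18) = -5*(-1/18) = 5/18 ≈ 0.27778)
V = 28 (V = -7*(-4) = 28)
V + j*36 = 28 + (5/18)*36 = 28 + 10 = 38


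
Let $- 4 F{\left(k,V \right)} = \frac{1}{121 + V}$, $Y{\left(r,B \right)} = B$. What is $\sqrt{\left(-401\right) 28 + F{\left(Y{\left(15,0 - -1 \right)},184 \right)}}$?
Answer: $\frac{i \sqrt{4177939105}}{610} \approx 105.96 i$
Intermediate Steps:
$F{\left(k,V \right)} = - \frac{1}{4 \left(121 + V\right)}$
$\sqrt{\left(-401\right) 28 + F{\left(Y{\left(15,0 - -1 \right)},184 \right)}} = \sqrt{\left(-401\right) 28 - \frac{1}{484 + 4 \cdot 184}} = \sqrt{-11228 - \frac{1}{484 + 736}} = \sqrt{-11228 - \frac{1}{1220}} = \sqrt{- \frac{13698161}{1220}} = \frac{i \sqrt{4177939105}}{610}$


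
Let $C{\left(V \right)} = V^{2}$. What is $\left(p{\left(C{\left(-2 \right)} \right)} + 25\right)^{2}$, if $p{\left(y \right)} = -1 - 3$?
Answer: $441$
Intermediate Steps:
$p{\left(y \right)} = -4$
$\left(p{\left(C{\left(-2 \right)} \right)} + 25\right)^{2} = \left(-4 + 25\right)^{2} = 21^{2} = 441$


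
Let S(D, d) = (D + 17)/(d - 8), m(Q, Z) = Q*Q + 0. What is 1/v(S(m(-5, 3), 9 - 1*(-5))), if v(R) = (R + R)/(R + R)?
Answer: 1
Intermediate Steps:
m(Q, Z) = Q**2 (m(Q, Z) = Q**2 + 0 = Q**2)
S(D, d) = (17 + D)/(-8 + d)
v(R) = 1 (v(R) = (2*R)/((2*R)) = (2*R)*(1/(2*R)) = 1)
1/v(S(m(-5, 3), 9 - 1*(-5))) = 1/1 = 1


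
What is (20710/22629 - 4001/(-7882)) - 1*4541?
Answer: -42615108371/9387462 ≈ -4539.6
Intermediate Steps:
(20710/22629 - 4001/(-7882)) - 1*4541 = (20710*(1/22629) - 4001*(-1/7882)) - 4541 = (1090/1191 + 4001/7882) - 4541 = 13356571/9387462 - 4541 = -42615108371/9387462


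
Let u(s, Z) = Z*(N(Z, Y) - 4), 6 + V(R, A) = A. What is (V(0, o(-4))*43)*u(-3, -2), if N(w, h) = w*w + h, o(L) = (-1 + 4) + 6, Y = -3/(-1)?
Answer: -774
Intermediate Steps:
Y = 3 (Y = -3*(-1) = 3)
o(L) = 9 (o(L) = 3 + 6 = 9)
N(w, h) = h + w² (N(w, h) = w² + h = h + w²)
V(R, A) = -6 + A
u(s, Z) = Z*(-1 + Z²) (u(s, Z) = Z*((3 + Z²) - 4) = Z*(-1 + Z²))
(V(0, o(-4))*43)*u(-3, -2) = ((-6 + 9)*43)*((-2)³ - 1*(-2)) = (3*43)*(-8 + 2) = 129*(-6) = -774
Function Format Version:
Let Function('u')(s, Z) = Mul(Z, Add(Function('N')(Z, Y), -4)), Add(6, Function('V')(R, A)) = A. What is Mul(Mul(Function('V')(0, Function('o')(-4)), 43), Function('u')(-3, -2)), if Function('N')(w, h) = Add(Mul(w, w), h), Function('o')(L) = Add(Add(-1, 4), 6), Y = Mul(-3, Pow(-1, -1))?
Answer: -774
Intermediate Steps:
Y = 3 (Y = Mul(-3, -1) = 3)
Function('o')(L) = 9 (Function('o')(L) = Add(3, 6) = 9)
Function('N')(w, h) = Add(h, Pow(w, 2)) (Function('N')(w, h) = Add(Pow(w, 2), h) = Add(h, Pow(w, 2)))
Function('V')(R, A) = Add(-6, A)
Function('u')(s, Z) = Mul(Z, Add(-1, Pow(Z, 2))) (Function('u')(s, Z) = Mul(Z, Add(Add(3, Pow(Z, 2)), -4)) = Mul(Z, Add(-1, Pow(Z, 2))))
Mul(Mul(Function('V')(0, Function('o')(-4)), 43), Function('u')(-3, -2)) = Mul(Mul(Add(-6, 9), 43), Add(Pow(-2, 3), Mul(-1, -2))) = Mul(Mul(3, 43), Add(-8, 2)) = Mul(129, -6) = -774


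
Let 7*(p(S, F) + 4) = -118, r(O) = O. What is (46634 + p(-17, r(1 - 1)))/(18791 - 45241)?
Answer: -163146/92575 ≈ -1.7623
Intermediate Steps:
p(S, F) = -146/7 (p(S, F) = -4 + (1/7)*(-118) = -4 - 118/7 = -146/7)
(46634 + p(-17, r(1 - 1)))/(18791 - 45241) = (46634 - 146/7)/(18791 - 45241) = (326292/7)/(-26450) = (326292/7)*(-1/26450) = -163146/92575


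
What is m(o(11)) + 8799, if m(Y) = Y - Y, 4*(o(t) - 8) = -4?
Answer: 8799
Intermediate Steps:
o(t) = 7 (o(t) = 8 + (¼)*(-4) = 8 - 1 = 7)
m(Y) = 0
m(o(11)) + 8799 = 0 + 8799 = 8799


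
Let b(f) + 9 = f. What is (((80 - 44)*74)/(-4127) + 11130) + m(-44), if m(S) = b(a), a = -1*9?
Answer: 45856560/4127 ≈ 11111.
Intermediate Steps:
a = -9
b(f) = -9 + f
m(S) = -18 (m(S) = -9 - 9 = -18)
(((80 - 44)*74)/(-4127) + 11130) + m(-44) = (((80 - 44)*74)/(-4127) + 11130) - 18 = ((36*74)*(-1/4127) + 11130) - 18 = (2664*(-1/4127) + 11130) - 18 = (-2664/4127 + 11130) - 18 = 45930846/4127 - 18 = 45856560/4127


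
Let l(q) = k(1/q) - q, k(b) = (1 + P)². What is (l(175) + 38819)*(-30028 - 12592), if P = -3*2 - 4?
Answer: -1650459500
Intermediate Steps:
P = -10 (P = -6 - 4 = -10)
k(b) = 81 (k(b) = (1 - 10)² = (-9)² = 81)
l(q) = 81 - q
(l(175) + 38819)*(-30028 - 12592) = ((81 - 1*175) + 38819)*(-30028 - 12592) = ((81 - 175) + 38819)*(-42620) = (-94 + 38819)*(-42620) = 38725*(-42620) = -1650459500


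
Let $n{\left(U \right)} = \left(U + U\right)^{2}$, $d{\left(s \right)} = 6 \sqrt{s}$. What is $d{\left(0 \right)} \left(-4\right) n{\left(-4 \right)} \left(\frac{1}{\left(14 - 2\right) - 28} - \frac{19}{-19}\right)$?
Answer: $0$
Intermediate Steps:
$n{\left(U \right)} = 4 U^{2}$ ($n{\left(U \right)} = \left(2 U\right)^{2} = 4 U^{2}$)
$d{\left(0 \right)} \left(-4\right) n{\left(-4 \right)} \left(\frac{1}{\left(14 - 2\right) - 28} - \frac{19}{-19}\right) = 6 \sqrt{0} \left(-4\right) 4 \left(-4\right)^{2} \left(\frac{1}{\left(14 - 2\right) - 28} - \frac{19}{-19}\right) = 6 \cdot 0 \left(-4\right) 4 \cdot 16 \left(\frac{1}{12 - 28} - -1\right) = 0 \left(-4\right) 64 \left(\frac{1}{-16} + 1\right) = 0 \cdot 64 \left(- \frac{1}{16} + 1\right) = 0 \cdot \frac{15}{16} = 0$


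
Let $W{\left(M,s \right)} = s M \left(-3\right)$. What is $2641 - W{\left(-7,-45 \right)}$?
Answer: $3586$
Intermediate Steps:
$W{\left(M,s \right)} = - 3 M s$ ($W{\left(M,s \right)} = M s \left(-3\right) = - 3 M s$)
$2641 - W{\left(-7,-45 \right)} = 2641 - \left(-3\right) \left(-7\right) \left(-45\right) = 2641 - -945 = 2641 + 945 = 3586$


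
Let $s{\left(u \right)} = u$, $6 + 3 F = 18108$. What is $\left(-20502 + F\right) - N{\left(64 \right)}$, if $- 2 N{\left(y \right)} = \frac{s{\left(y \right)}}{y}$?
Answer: $- \frac{28935}{2} \approx -14468.0$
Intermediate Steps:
$F = 6034$ ($F = -2 + \frac{1}{3} \cdot 18108 = -2 + 6036 = 6034$)
$N{\left(y \right)} = - \frac{1}{2}$ ($N{\left(y \right)} = - \frac{y \frac{1}{y}}{2} = \left(- \frac{1}{2}\right) 1 = - \frac{1}{2}$)
$\left(-20502 + F\right) - N{\left(64 \right)} = \left(-20502 + 6034\right) - - \frac{1}{2} = -14468 + \frac{1}{2} = - \frac{28935}{2}$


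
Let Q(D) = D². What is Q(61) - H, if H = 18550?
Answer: -14829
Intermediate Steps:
Q(61) - H = 61² - 1*18550 = 3721 - 18550 = -14829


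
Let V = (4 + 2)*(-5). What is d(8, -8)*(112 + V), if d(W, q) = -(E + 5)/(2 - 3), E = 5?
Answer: 820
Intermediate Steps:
V = -30 (V = 6*(-5) = -30)
d(W, q) = 10 (d(W, q) = -(5 + 5)/(2 - 3) = -10/(-1) = -10*(-1) = -1*(-10) = 10)
d(8, -8)*(112 + V) = 10*(112 - 30) = 10*82 = 820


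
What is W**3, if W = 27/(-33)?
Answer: -729/1331 ≈ -0.54771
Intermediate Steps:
W = -9/11 (W = 27*(-1/33) = -9/11 ≈ -0.81818)
W**3 = (-9/11)**3 = -729/1331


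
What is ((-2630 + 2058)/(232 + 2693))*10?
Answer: -88/45 ≈ -1.9556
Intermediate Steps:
((-2630 + 2058)/(232 + 2693))*10 = -572/2925*10 = -572*1/2925*10 = -44/225*10 = -88/45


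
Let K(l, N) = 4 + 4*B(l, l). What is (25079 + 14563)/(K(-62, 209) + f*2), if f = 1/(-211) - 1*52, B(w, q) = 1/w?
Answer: -129649161/327292 ≈ -396.13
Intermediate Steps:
f = -10973/211 (f = -1/211 - 52 = -10973/211 ≈ -52.005)
K(l, N) = 4 + 4/l
(25079 + 14563)/(K(-62, 209) + f*2) = (25079 + 14563)/((4 + 4/(-62)) - 10973/211*2) = 39642/((4 + 4*(-1/62)) - 21946/211) = 39642/((4 - 2/31) - 21946/211) = 39642/(122/31 - 21946/211) = 39642/(-654584/6541) = 39642*(-6541/654584) = -129649161/327292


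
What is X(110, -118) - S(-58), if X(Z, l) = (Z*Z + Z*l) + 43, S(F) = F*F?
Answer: -4201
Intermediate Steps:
S(F) = F**2
X(Z, l) = 43 + Z**2 + Z*l (X(Z, l) = (Z**2 + Z*l) + 43 = 43 + Z**2 + Z*l)
X(110, -118) - S(-58) = (43 + 110**2 + 110*(-118)) - 1*(-58)**2 = (43 + 12100 - 12980) - 1*3364 = -837 - 3364 = -4201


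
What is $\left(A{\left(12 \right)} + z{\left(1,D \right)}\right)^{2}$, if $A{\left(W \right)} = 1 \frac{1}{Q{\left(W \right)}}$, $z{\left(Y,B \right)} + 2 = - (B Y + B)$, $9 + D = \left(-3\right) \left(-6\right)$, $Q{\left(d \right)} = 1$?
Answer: $361$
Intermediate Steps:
$D = 9$ ($D = -9 - -18 = -9 + 18 = 9$)
$z{\left(Y,B \right)} = -2 - B - B Y$ ($z{\left(Y,B \right)} = -2 - \left(B Y + B\right) = -2 - \left(B + B Y\right) = -2 - B - B Y$)
$A{\left(W \right)} = 1$ ($A{\left(W \right)} = 1 \cdot 1^{-1} = 1 \cdot 1 = 1$)
$\left(A{\left(12 \right)} + z{\left(1,D \right)}\right)^{2} = \left(1 - \left(11 + 9\right)\right)^{2} = \left(1 - 20\right)^{2} = \left(-19\right)^{2} = 361$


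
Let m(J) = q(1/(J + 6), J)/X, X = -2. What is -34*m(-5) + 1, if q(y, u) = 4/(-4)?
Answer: -16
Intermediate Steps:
q(y, u) = -1 (q(y, u) = 4*(-1/4) = -1)
m(J) = 1/2 (m(J) = -1/(-2) = -1*(-1/2) = 1/2)
-34*m(-5) + 1 = -34*1/2 + 1 = -17 + 1 = -16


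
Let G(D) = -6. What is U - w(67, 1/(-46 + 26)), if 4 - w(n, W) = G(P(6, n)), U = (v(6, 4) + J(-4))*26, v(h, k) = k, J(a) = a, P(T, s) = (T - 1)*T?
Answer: -10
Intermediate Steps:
P(T, s) = T*(-1 + T) (P(T, s) = (-1 + T)*T = T*(-1 + T))
U = 0 (U = (4 - 4)*26 = 0*26 = 0)
w(n, W) = 10 (w(n, W) = 4 - 1*(-6) = 4 + 6 = 10)
U - w(67, 1/(-46 + 26)) = 0 - 1*10 = 0 - 10 = -10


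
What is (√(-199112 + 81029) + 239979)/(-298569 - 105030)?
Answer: -79993/134533 - I*√118083/403599 ≈ -0.5946 - 0.00085142*I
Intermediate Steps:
(√(-199112 + 81029) + 239979)/(-298569 - 105030) = (√(-118083) + 239979)/(-403599) = (I*√118083 + 239979)*(-1/403599) = (239979 + I*√118083)*(-1/403599) = -79993/134533 - I*√118083/403599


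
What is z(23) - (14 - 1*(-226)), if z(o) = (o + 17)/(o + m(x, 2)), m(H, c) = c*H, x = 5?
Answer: -7880/33 ≈ -238.79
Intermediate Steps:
m(H, c) = H*c
z(o) = (17 + o)/(10 + o) (z(o) = (o + 17)/(o + 5*2) = (17 + o)/(o + 10) = (17 + o)/(10 + o))
z(23) - (14 - 1*(-226)) = (17 + 23)/(10 + 23) - (14 - 1*(-226)) = 40/33 - (14 + 226) = (1/33)*40 - 1*240 = 40/33 - 240 = -7880/33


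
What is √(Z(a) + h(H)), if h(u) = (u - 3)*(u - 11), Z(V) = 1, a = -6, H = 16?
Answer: √66 ≈ 8.1240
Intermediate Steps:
h(u) = (-11 + u)*(-3 + u) (h(u) = (-3 + u)*(-11 + u) = (-11 + u)*(-3 + u))
√(Z(a) + h(H)) = √(1 + (33 + 16² - 14*16)) = √(1 + (33 + 256 - 224)) = √(1 + 65) = √66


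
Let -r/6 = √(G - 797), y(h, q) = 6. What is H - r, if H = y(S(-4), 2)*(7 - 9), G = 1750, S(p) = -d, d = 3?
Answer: -12 + 6*√953 ≈ 173.22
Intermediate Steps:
S(p) = -3 (S(p) = -1*3 = -3)
H = -12 (H = 6*(7 - 9) = 6*(-2) = -12)
r = -6*√953 (r = -6*√(1750 - 797) = -6*√953 ≈ -185.22)
H - r = -12 - (-6)*√953 = -12 + 6*√953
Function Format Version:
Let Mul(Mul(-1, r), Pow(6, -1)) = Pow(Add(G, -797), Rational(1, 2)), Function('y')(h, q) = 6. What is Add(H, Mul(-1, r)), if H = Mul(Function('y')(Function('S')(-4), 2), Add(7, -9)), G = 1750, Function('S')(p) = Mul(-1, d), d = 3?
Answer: Add(-12, Mul(6, Pow(953, Rational(1, 2)))) ≈ 173.22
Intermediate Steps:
Function('S')(p) = -3 (Function('S')(p) = Mul(-1, 3) = -3)
H = -12 (H = Mul(6, Add(7, -9)) = Mul(6, -2) = -12)
r = Mul(-6, Pow(953, Rational(1, 2))) (r = Mul(-6, Pow(Add(1750, -797), Rational(1, 2))) = Mul(-6, Pow(953, Rational(1, 2))) ≈ -185.22)
Add(H, Mul(-1, r)) = Add(-12, Mul(-1, Mul(-6, Pow(953, Rational(1, 2))))) = Add(-12, Mul(6, Pow(953, Rational(1, 2))))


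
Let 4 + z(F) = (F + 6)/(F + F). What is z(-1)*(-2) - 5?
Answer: 8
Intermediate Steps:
z(F) = -4 + (6 + F)/(2*F) (z(F) = -4 + (F + 6)/(F + F) = -4 + (6 + F)/((2*F)) = -4 + (6 + F)*(1/(2*F)) = -4 + (6 + F)/(2*F))
z(-1)*(-2) - 5 = (-7/2 + 3/(-1))*(-2) - 5 = (-7/2 + 3*(-1))*(-2) - 5 = (-7/2 - 3)*(-2) - 5 = -13/2*(-2) - 5 = 13 - 5 = 8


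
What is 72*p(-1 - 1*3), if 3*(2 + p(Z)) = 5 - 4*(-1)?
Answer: 72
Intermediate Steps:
p(Z) = 1 (p(Z) = -2 + (5 - 4*(-1))/3 = -2 + (5 + 4)/3 = -2 + (1/3)*9 = -2 + 3 = 1)
72*p(-1 - 1*3) = 72*1 = 72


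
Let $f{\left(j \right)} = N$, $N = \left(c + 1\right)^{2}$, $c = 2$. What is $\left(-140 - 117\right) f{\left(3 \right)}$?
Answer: $-2313$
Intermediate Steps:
$N = 9$ ($N = \left(2 + 1\right)^{2} = 3^{2} = 9$)
$f{\left(j \right)} = 9$
$\left(-140 - 117\right) f{\left(3 \right)} = \left(-140 - 117\right) 9 = \left(-257\right) 9 = -2313$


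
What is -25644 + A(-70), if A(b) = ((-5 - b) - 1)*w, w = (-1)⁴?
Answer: -25580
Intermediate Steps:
w = 1
A(b) = -6 - b (A(b) = ((-5 - b) - 1)*1 = (-6 - b)*1 = -6 - b)
-25644 + A(-70) = -25644 + (-6 - 1*(-70)) = -25644 + (-6 + 70) = -25644 + 64 = -25580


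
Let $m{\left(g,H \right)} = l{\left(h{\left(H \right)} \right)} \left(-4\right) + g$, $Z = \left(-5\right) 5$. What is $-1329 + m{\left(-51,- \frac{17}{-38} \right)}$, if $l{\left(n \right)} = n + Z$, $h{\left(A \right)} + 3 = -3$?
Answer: $-1256$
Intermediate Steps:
$Z = -25$
$h{\left(A \right)} = -6$ ($h{\left(A \right)} = -3 - 3 = -6$)
$l{\left(n \right)} = -25 + n$ ($l{\left(n \right)} = n - 25 = -25 + n$)
$m{\left(g,H \right)} = 124 + g$ ($m{\left(g,H \right)} = \left(-25 - 6\right) \left(-4\right) + g = \left(-31\right) \left(-4\right) + g = 124 + g$)
$-1329 + m{\left(-51,- \frac{17}{-38} \right)} = -1329 + \left(124 - 51\right) = -1329 + 73 = -1256$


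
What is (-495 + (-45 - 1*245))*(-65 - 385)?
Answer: 353250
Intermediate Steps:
(-495 + (-45 - 1*245))*(-65 - 385) = (-495 + (-45 - 245))*(-450) = (-495 - 290)*(-450) = -785*(-450) = 353250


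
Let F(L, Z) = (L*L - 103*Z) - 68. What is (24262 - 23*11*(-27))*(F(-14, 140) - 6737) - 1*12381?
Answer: -653867078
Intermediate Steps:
F(L, Z) = -68 + L² - 103*Z (F(L, Z) = (L² - 103*Z) - 68 = -68 + L² - 103*Z)
(24262 - 23*11*(-27))*(F(-14, 140) - 6737) - 1*12381 = (24262 - 23*11*(-27))*((-68 + (-14)² - 103*140) - 6737) - 1*12381 = (24262 - 253*(-27))*((-68 + 196 - 14420) - 6737) - 12381 = (24262 + 6831)*(-14292 - 6737) - 12381 = 31093*(-21029) - 12381 = -653854697 - 12381 = -653867078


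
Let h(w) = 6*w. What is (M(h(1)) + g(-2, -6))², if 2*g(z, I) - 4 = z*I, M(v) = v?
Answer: 196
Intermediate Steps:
g(z, I) = 2 + I*z/2 (g(z, I) = 2 + (z*I)/2 = 2 + (I*z)/2 = 2 + I*z/2)
(M(h(1)) + g(-2, -6))² = (6*1 + (2 + (½)*(-6)*(-2)))² = (6 + (2 + 6))² = (6 + 8)² = 14² = 196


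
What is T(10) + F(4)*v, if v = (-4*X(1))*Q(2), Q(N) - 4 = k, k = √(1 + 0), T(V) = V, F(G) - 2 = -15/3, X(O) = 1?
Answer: 70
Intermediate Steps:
F(G) = -3 (F(G) = 2 - 15/3 = 2 - 15*⅓ = 2 - 5 = -3)
k = 1 (k = √1 = 1)
Q(N) = 5 (Q(N) = 4 + 1 = 5)
v = -20 (v = -4*1*5 = -4*5 = -20)
T(10) + F(4)*v = 10 - 3*(-20) = 10 + 60 = 70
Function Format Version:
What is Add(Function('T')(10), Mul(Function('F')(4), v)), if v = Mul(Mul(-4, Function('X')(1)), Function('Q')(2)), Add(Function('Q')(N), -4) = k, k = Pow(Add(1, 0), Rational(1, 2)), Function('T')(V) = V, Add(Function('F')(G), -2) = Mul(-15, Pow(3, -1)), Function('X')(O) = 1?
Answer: 70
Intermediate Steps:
Function('F')(G) = -3 (Function('F')(G) = Add(2, Mul(-15, Pow(3, -1))) = Add(2, Mul(-15, Rational(1, 3))) = Add(2, -5) = -3)
k = 1 (k = Pow(1, Rational(1, 2)) = 1)
Function('Q')(N) = 5 (Function('Q')(N) = Add(4, 1) = 5)
v = -20 (v = Mul(Mul(-4, 1), 5) = Mul(-4, 5) = -20)
Add(Function('T')(10), Mul(Function('F')(4), v)) = Add(10, Mul(-3, -20)) = Add(10, 60) = 70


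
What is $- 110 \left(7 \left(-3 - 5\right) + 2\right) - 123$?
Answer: $5817$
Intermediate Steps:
$- 110 \left(7 \left(-3 - 5\right) + 2\right) - 123 = - 110 \left(7 \left(-8\right) + 2\right) - 123 = - 110 \left(-56 + 2\right) - 123 = \left(-110\right) \left(-54\right) - 123 = 5940 - 123 = 5817$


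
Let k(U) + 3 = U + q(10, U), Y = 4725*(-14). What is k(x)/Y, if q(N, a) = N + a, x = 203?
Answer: -59/9450 ≈ -0.0062434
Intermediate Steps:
Y = -66150
k(U) = 7 + 2*U (k(U) = -3 + (U + (10 + U)) = -3 + (10 + 2*U) = 7 + 2*U)
k(x)/Y = (7 + 2*203)/(-66150) = (7 + 406)*(-1/66150) = 413*(-1/66150) = -59/9450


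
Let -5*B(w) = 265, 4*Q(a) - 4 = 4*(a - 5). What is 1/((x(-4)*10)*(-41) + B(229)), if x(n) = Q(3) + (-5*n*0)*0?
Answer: 1/357 ≈ 0.0028011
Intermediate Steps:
Q(a) = -4 + a (Q(a) = 1 + (4*(a - 5))/4 = 1 + (4*(-5 + a))/4 = 1 + (-20 + 4*a)/4 = 1 + (-5 + a) = -4 + a)
B(w) = -53 (B(w) = -⅕*265 = -53)
x(n) = -1 (x(n) = (-4 + 3) + (-5*n*0)*0 = -1 + 0*0 = -1 + 0 = -1)
1/((x(-4)*10)*(-41) + B(229)) = 1/(-1*10*(-41) - 53) = 1/(-10*(-41) - 53) = 1/(410 - 53) = 1/357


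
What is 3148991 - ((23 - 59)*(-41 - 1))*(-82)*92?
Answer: 14555519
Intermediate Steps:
3148991 - ((23 - 59)*(-41 - 1))*(-82)*92 = 3148991 - -36*(-42)*(-82)*92 = 3148991 - 1512*(-82)*92 = 3148991 - (-123984)*92 = 3148991 - 1*(-11406528) = 3148991 + 11406528 = 14555519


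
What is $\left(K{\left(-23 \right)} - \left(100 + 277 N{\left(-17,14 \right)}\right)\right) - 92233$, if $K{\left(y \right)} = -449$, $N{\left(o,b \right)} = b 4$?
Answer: $-108294$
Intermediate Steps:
$N{\left(o,b \right)} = 4 b$
$\left(K{\left(-23 \right)} - \left(100 + 277 N{\left(-17,14 \right)}\right)\right) - 92233 = \left(-449 - \left(100 + 277 \cdot 4 \cdot 14\right)\right) - 92233 = \left(-449 - 15612\right) - 92233 = -16061 - 92233 = -108294$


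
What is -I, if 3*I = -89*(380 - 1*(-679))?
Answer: 31417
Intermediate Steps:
I = -31417 (I = (-89*(380 - 1*(-679)))/3 = (-89*(380 + 679))/3 = (-89*1059)/3 = (⅓)*(-94251) = -31417)
-I = -1*(-31417) = 31417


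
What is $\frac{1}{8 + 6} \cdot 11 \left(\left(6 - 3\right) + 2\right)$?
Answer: $\frac{55}{14} \approx 3.9286$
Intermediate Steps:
$\frac{1}{8 + 6} \cdot 11 \left(\left(6 - 3\right) + 2\right) = \frac{1}{14} \cdot 11 \left(3 + 2\right) = \frac{1}{14} \cdot 11 \cdot 5 = \frac{11}{14} \cdot 5 = \frac{55}{14}$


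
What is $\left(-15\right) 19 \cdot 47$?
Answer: $-13395$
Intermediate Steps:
$\left(-15\right) 19 \cdot 47 = \left(-285\right) 47 = -13395$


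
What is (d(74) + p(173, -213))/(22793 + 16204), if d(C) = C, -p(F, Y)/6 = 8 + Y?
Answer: 1304/38997 ≈ 0.033438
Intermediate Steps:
p(F, Y) = -48 - 6*Y (p(F, Y) = -6*(8 + Y) = -48 - 6*Y)
(d(74) + p(173, -213))/(22793 + 16204) = (74 + (-48 - 6*(-213)))/(22793 + 16204) = (74 + (-48 + 1278))/38997 = (74 + 1230)*(1/38997) = 1304*(1/38997) = 1304/38997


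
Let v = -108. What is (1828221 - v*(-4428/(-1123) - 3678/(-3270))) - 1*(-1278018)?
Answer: 1901461965537/612035 ≈ 3.1068e+6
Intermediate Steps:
(1828221 - v*(-4428/(-1123) - 3678/(-3270))) - 1*(-1278018) = (1828221 - (-108)*(-4428/(-1123) - 3678/(-3270))) - 1*(-1278018) = (1828221 - (-108)*(-4428*(-1/1123) - 3678*(-1/3270))) + 1278018 = (1828221 - (-108)*(4428/1123 + 613/545)) + 1278018 = (1828221 - (-108)*3101659/612035) + 1278018 = (1828221 - 1*(-334979172/612035)) + 1278018 = (1828221 + 334979172/612035) + 1278018 = 1119270218907/612035 + 1278018 = 1901461965537/612035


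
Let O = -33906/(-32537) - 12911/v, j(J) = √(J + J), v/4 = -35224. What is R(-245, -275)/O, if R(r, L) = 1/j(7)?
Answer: 327452368*√14/5197304983 ≈ 0.23574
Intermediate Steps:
v = -140896 (v = 4*(-35224) = -140896)
j(J) = √2*√J (j(J) = √(2*J) = √2*√J)
R(r, L) = √14/14 (R(r, L) = 1/(√2*√7) = 1/(√14) = √14/14)
O = 5197304983/4584333152 (O = -33906/(-32537) - 12911/(-140896) = -33906*(-1/32537) - 12911*(-1/140896) = 33906/32537 + 12911/140896 = 5197304983/4584333152 ≈ 1.1337)
R(-245, -275)/O = (√14/14)/(5197304983/4584333152) = (√14/14)*(4584333152/5197304983) = 327452368*√14/5197304983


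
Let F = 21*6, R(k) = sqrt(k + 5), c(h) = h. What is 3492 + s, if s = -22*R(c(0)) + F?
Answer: 3618 - 22*sqrt(5) ≈ 3568.8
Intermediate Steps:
R(k) = sqrt(5 + k)
F = 126
s = 126 - 22*sqrt(5) (s = -22*sqrt(5 + 0) + 126 = -22*sqrt(5) + 126 = 126 - 22*sqrt(5) ≈ 76.807)
3492 + s = 3492 + (126 - 22*sqrt(5)) = 3618 - 22*sqrt(5)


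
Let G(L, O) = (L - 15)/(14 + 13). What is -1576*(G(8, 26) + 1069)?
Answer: -45477056/27 ≈ -1.6843e+6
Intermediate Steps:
G(L, O) = -5/9 + L/27 (G(L, O) = (-15 + L)/27 = (-15 + L)*(1/27) = -5/9 + L/27)
-1576*(G(8, 26) + 1069) = -1576*((-5/9 + (1/27)*8) + 1069) = -1576*((-5/9 + 8/27) + 1069) = -1576*(-7/27 + 1069) = -1576*28856/27 = -45477056/27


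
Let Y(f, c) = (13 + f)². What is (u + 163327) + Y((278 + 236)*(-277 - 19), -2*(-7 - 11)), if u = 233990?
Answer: 23144238478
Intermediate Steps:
(u + 163327) + Y((278 + 236)*(-277 - 19), -2*(-7 - 11)) = (233990 + 163327) + (13 + (278 + 236)*(-277 - 19))² = 397317 + (13 + 514*(-296))² = 397317 + (13 - 152144)² = 397317 + (-152131)² = 397317 + 23143841161 = 23144238478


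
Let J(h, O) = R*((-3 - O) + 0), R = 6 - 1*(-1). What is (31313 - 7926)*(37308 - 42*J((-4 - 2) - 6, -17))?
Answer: 776261304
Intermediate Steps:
R = 7 (R = 6 + 1 = 7)
J(h, O) = -21 - 7*O (J(h, O) = 7*((-3 - O) + 0) = 7*(-3 - O) = -21 - 7*O)
(31313 - 7926)*(37308 - 42*J((-4 - 2) - 6, -17)) = (31313 - 7926)*(37308 - 42*(-21 - 7*(-17))) = 23387*(37308 - 42*(-21 + 119)) = 23387*(37308 - 42*98) = 23387*(37308 - 4116) = 23387*33192 = 776261304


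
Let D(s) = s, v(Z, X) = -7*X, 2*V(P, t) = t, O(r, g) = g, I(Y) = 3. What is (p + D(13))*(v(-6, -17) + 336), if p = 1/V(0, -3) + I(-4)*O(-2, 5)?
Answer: 37310/3 ≈ 12437.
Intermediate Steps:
V(P, t) = t/2
p = 43/3 (p = 1/((½)*(-3)) + 3*5 = 1/(-3/2) + 15 = -⅔ + 15 = 43/3 ≈ 14.333)
(p + D(13))*(v(-6, -17) + 336) = (43/3 + 13)*(-7*(-17) + 336) = 82*(119 + 336)/3 = (82/3)*455 = 37310/3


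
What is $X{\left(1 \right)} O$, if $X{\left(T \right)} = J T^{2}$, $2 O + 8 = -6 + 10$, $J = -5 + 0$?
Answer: $10$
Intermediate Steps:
$J = -5$
$O = -2$ ($O = -4 + \frac{-6 + 10}{2} = -4 + \frac{1}{2} \cdot 4 = -4 + 2 = -2$)
$X{\left(T \right)} = - 5 T^{2}$
$X{\left(1 \right)} O = - 5 \cdot 1^{2} \left(-2\right) = \left(-5\right) 1 \left(-2\right) = \left(-5\right) \left(-2\right) = 10$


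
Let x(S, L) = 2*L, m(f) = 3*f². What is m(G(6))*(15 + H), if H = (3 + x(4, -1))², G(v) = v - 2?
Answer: 768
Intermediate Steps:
G(v) = -2 + v
H = 1 (H = (3 + 2*(-1))² = (3 - 2)² = 1² = 1)
m(G(6))*(15 + H) = (3*(-2 + 6)²)*(15 + 1) = (3*4²)*16 = (3*16)*16 = 48*16 = 768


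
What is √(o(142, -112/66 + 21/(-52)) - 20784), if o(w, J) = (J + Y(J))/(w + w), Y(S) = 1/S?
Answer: I*√4009508383631859002895/439218780 ≈ 144.17*I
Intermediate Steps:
o(w, J) = (J + 1/J)/(2*w) (o(w, J) = (J + 1/J)/(w + w) = (J + 1/J)/((2*w)) = (J + 1/J)*(1/(2*w)) = (J + 1/J)/(2*w))
√(o(142, -112/66 + 21/(-52)) - 20784) = √((½)*(1 + (-112/66 + 21/(-52))²)/((-112/66 + 21/(-52))*142) - 20784) = √((½)*(1/142)*(1 + (-112*1/66 + 21*(-1/52))²)/(-112*1/66 + 21*(-1/52)) - 20784) = √((½)*(1/142)*(1 + (-56/33 - 21/52)²)/(-56/33 - 21/52) - 20784) = √((½)*(1/142)*(1 + (-3605/1716)²)/(-3605/1716) - 20784) = √((½)*(-1716/3605)*(1/142)*(1 + 12996025/2944656) - 20784) = √((½)*(-1716/3605)*(1/142)*(15940681/2944656) - 20784) = √(-15940681/1756875120 - 20784) = √(-36514908434761/1756875120) = I*√4009508383631859002895/439218780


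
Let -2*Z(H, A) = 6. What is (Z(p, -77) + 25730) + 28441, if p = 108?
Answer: 54168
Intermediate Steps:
Z(H, A) = -3 (Z(H, A) = -½*6 = -3)
(Z(p, -77) + 25730) + 28441 = (-3 + 25730) + 28441 = 25727 + 28441 = 54168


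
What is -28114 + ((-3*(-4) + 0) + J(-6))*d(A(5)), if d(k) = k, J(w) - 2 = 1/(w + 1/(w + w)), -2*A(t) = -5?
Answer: -2049797/73 ≈ -28079.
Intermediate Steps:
A(t) = 5/2 (A(t) = -½*(-5) = 5/2)
J(w) = 2 + 1/(w + 1/(2*w)) (J(w) = 2 + 1/(w + 1/(w + w)) = 2 + 1/(w + 1/(2*w)))
-28114 + ((-3*(-4) + 0) + J(-6))*d(A(5)) = -28114 + ((-3*(-4) + 0) + 2*(1 - 6 + 2*(-6)²)/(1 + 2*(-6)²))*(5/2) = -28114 + ((12 + 0) + 2*(1 - 6 + 2*36)/(1 + 2*36))*(5/2) = -28114 + (12 + 2*(1 - 6 + 72)/(1 + 72))*(5/2) = -28114 + (12 + 2*67/73)*(5/2) = -28114 + (12 + 2*(1/73)*67)*(5/2) = -28114 + (12 + 134/73)*(5/2) = -28114 + (1010/73)*(5/2) = -28114 + 2525/73 = -2049797/73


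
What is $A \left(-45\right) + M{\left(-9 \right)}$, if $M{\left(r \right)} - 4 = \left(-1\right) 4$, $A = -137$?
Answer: $6165$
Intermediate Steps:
$M{\left(r \right)} = 0$ ($M{\left(r \right)} = 4 - 4 = 0$)
$A \left(-45\right) + M{\left(-9 \right)} = \left(-137\right) \left(-45\right) + 0 = 6165 + 0 = 6165$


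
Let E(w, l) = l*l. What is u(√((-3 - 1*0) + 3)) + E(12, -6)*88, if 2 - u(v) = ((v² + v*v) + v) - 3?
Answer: 3173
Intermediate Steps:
E(w, l) = l²
u(v) = 5 - v - 2*v² (u(v) = 2 - (((v² + v*v) + v) - 3) = 2 - (((v² + v²) + v) - 3) = 2 - ((2*v² + v) - 3) = 2 - ((v + 2*v²) - 3) = 2 - (-3 + v + 2*v²) = 2 + (3 - v - 2*v²) = 5 - v - 2*v²)
u(√((-3 - 1*0) + 3)) + E(12, -6)*88 = (5 - √((-3 - 1*0) + 3) - 2*(√((-3 - 1*0) + 3))²) + (-6)²*88 = (5 - √((-3 + 0) + 3) - 2*(√((-3 + 0) + 3))²) + 36*88 = (5 - √(-3 + 3) - 2*(√(-3 + 3))²) + 3168 = (5 - √0 - 2*(√0)²) + 3168 = (5 - 1*0 - 2*0²) + 3168 = (5 + 0 - 2*0) + 3168 = (5 + 0 + 0) + 3168 = 5 + 3168 = 3173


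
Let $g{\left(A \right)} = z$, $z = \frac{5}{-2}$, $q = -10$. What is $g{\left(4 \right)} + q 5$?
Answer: $- \frac{105}{2} \approx -52.5$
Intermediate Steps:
$z = - \frac{5}{2}$ ($z = 5 \left(- \frac{1}{2}\right) = - \frac{5}{2} \approx -2.5$)
$g{\left(A \right)} = - \frac{5}{2}$
$g{\left(4 \right)} + q 5 = - \frac{5}{2} - 50 = - \frac{105}{2}$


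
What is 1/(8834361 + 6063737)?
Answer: 1/14898098 ≈ 6.7123e-8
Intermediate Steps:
1/(8834361 + 6063737) = 1/14898098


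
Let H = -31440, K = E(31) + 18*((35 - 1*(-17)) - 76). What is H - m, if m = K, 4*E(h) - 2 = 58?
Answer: -31023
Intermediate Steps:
E(h) = 15 (E(h) = 1/2 + (1/4)*58 = 1/2 + 29/2 = 15)
K = -417 (K = 15 + 18*((35 - 1*(-17)) - 76) = 15 + 18*((35 + 17) - 76) = 15 + 18*(52 - 76) = 15 + 18*(-24) = 15 - 432 = -417)
m = -417
H - m = -31440 - 1*(-417) = -31440 + 417 = -31023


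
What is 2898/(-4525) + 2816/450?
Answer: 228766/40725 ≈ 5.6173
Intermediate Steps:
2898/(-4525) + 2816/450 = 2898*(-1/4525) + 2816*(1/450) = -2898/4525 + 1408/225 = 228766/40725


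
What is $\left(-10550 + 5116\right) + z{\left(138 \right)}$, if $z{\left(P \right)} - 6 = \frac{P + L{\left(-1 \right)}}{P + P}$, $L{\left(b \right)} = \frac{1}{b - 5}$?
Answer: $- \frac{8987941}{1656} \approx -5427.5$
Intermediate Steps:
$L{\left(b \right)} = \frac{1}{-5 + b}$
$z{\left(P \right)} = 6 + \frac{- \frac{1}{6} + P}{2 P}$ ($z{\left(P \right)} = 6 + \frac{P + \frac{1}{-5 - 1}}{P + P} = 6 + \frac{P + \frac{1}{-6}}{2 P} = 6 + \left(P - \frac{1}{6}\right) \frac{1}{2 P} = 6 + \left(- \frac{1}{6} + P\right) \frac{1}{2 P} = 6 + \frac{- \frac{1}{6} + P}{2 P}$)
$\left(-10550 + 5116\right) + z{\left(138 \right)} = \left(-10550 + 5116\right) + \frac{-1 + 78 \cdot 138}{12 \cdot 138} = -5434 + \frac{1}{12} \cdot \frac{1}{138} \left(-1 + 10764\right) = -5434 + \frac{1}{12} \cdot \frac{1}{138} \cdot 10763 = -5434 + \frac{10763}{1656} = - \frac{8987941}{1656}$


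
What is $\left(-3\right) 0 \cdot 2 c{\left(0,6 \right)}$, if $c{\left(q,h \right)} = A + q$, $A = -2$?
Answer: $0$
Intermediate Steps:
$c{\left(q,h \right)} = -2 + q$
$\left(-3\right) 0 \cdot 2 c{\left(0,6 \right)} = \left(-3\right) 0 \cdot 2 \left(-2 + 0\right) = 0 \cdot 2 \left(-2\right) = 0 \left(-2\right) = 0$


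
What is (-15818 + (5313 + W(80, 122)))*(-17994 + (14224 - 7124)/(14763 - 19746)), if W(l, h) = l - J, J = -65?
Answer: 928993652720/4983 ≈ 1.8643e+8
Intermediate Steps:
W(l, h) = 65 + l (W(l, h) = l - 1*(-65) = l + 65 = 65 + l)
(-15818 + (5313 + W(80, 122)))*(-17994 + (14224 - 7124)/(14763 - 19746)) = (-15818 + (5313 + (65 + 80)))*(-17994 + (14224 - 7124)/(14763 - 19746)) = (-15818 + (5313 + 145))*(-17994 + 7100/(-4983)) = (-15818 + 5458)*(-17994 + 7100*(-1/4983)) = -10360*(-17994 - 7100/4983) = -10360*(-89671202/4983) = 928993652720/4983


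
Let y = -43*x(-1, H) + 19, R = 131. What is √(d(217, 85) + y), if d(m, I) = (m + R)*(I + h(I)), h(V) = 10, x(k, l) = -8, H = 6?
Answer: √33423 ≈ 182.82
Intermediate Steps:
d(m, I) = (10 + I)*(131 + m) (d(m, I) = (m + 131)*(I + 10) = (131 + m)*(10 + I) = (10 + I)*(131 + m))
y = 363 (y = -43*(-8) + 19 = 344 + 19 = 363)
√(d(217, 85) + y) = √((1310 + 10*217 + 131*85 + 85*217) + 363) = √((1310 + 2170 + 11135 + 18445) + 363) = √(33060 + 363) = √33423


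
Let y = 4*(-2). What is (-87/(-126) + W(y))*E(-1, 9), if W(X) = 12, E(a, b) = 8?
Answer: 2132/21 ≈ 101.52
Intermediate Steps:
y = -8
(-87/(-126) + W(y))*E(-1, 9) = (-87/(-126) + 12)*8 = (-87*(-1/126) + 12)*8 = (29/42 + 12)*8 = (533/42)*8 = 2132/21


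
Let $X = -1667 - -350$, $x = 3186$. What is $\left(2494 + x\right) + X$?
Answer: $4363$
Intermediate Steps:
$X = -1317$ ($X = -1667 + 350 = -1317$)
$\left(2494 + x\right) + X = \left(2494 + 3186\right) - 1317 = 5680 - 1317 = 4363$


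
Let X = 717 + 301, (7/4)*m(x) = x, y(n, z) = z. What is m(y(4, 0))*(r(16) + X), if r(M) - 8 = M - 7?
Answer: 0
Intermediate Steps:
m(x) = 4*x/7
X = 1018
r(M) = 1 + M (r(M) = 8 + (M - 7) = 8 + (-7 + M) = 1 + M)
m(y(4, 0))*(r(16) + X) = ((4/7)*0)*((1 + 16) + 1018) = 0*(17 + 1018) = 0*1035 = 0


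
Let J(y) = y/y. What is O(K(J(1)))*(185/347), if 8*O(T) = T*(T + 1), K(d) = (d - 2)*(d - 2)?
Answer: 185/1388 ≈ 0.13329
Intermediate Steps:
J(y) = 1
K(d) = (-2 + d)**2 (K(d) = (-2 + d)*(-2 + d) = (-2 + d)**2)
O(T) = T*(1 + T)/8 (O(T) = (T*(T + 1))/8 = (T*(1 + T))/8 = T*(1 + T)/8)
O(K(J(1)))*(185/347) = ((-2 + 1)**2*(1 + (-2 + 1)**2)/8)*(185/347) = ((1/8)*(-1)**2*(1 + (-1)**2))*(185*(1/347)) = ((1/8)*1*(1 + 1))*(185/347) = ((1/8)*1*2)*(185/347) = (1/4)*(185/347) = 185/1388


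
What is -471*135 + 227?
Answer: -63358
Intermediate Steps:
-471*135 + 227 = -63585 + 227 = -63358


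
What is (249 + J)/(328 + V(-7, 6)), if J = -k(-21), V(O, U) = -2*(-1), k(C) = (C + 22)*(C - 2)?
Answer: 136/165 ≈ 0.82424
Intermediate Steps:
k(C) = (-2 + C)*(22 + C) (k(C) = (22 + C)*(-2 + C) = (-2 + C)*(22 + C))
V(O, U) = 2
J = 23 (J = -(-44 + (-21)**2 + 20*(-21)) = -(-44 + 441 - 420) = -1*(-23) = 23)
(249 + J)/(328 + V(-7, 6)) = (249 + 23)/(328 + 2) = 272/330 = 272*(1/330) = 136/165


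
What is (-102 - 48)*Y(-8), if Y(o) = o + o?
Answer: 2400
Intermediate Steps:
Y(o) = 2*o
(-102 - 48)*Y(-8) = (-102 - 48)*(2*(-8)) = -150*(-16) = 2400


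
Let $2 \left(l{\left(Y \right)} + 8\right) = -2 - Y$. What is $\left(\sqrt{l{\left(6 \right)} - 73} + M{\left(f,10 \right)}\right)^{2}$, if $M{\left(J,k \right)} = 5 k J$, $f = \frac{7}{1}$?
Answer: $\left(350 + i \sqrt{85}\right)^{2} \approx 1.2242 \cdot 10^{5} + 6453.7 i$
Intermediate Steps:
$l{\left(Y \right)} = -9 - \frac{Y}{2}$ ($l{\left(Y \right)} = -8 + \frac{-2 - Y}{2} = -8 - \left(1 + \frac{Y}{2}\right) = -9 - \frac{Y}{2}$)
$f = 7$ ($f = 7 \cdot 1 = 7$)
$M{\left(J,k \right)} = 5 J k$
$\left(\sqrt{l{\left(6 \right)} - 73} + M{\left(f,10 \right)}\right)^{2} = \left(\sqrt{\left(-9 - 3\right) - 73} + 5 \cdot 7 \cdot 10\right)^{2} = \left(\sqrt{\left(-9 - 3\right) - 73} + 350\right)^{2} = \left(\sqrt{-12 - 73} + 350\right)^{2} = \left(\sqrt{-85} + 350\right)^{2} = \left(i \sqrt{85} + 350\right)^{2} = \left(350 + i \sqrt{85}\right)^{2}$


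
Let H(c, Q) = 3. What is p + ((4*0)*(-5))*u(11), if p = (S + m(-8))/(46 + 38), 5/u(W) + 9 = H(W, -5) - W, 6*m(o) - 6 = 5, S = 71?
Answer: 437/504 ≈ 0.86706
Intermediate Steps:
m(o) = 11/6 (m(o) = 1 + (⅙)*5 = 1 + ⅚ = 11/6)
u(W) = 5/(-6 - W) (u(W) = 5/(-9 + (3 - W)) = 5/(-6 - W))
p = 437/504 (p = (71 + 11/6)/(46 + 38) = (437/6)/84 = (437/6)*(1/84) = 437/504 ≈ 0.86706)
p + ((4*0)*(-5))*u(11) = 437/504 + ((4*0)*(-5))*(-5/(6 + 11)) = 437/504 + (0*(-5))*(-5/17) = 437/504 + 0*(-5*1/17) = 437/504 + 0*(-5/17) = 437/504 + 0 = 437/504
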